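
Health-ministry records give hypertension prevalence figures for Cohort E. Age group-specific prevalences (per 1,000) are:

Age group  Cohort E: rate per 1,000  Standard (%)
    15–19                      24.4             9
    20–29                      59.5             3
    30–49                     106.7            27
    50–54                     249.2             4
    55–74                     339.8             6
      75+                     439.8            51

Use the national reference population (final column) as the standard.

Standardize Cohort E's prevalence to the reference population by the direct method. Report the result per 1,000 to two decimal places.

Standard weights: 0.09, 0.03, 0.27, 0.04, 0.06, 0.51.
Standardized rate: 0.0900×24.4 + 0.0300×59.5 + 0.2700×106.7 + 0.0400×249.2 + 0.0600×339.8 + 0.5100×439.8 = 287.4440 per 1,000.

287.44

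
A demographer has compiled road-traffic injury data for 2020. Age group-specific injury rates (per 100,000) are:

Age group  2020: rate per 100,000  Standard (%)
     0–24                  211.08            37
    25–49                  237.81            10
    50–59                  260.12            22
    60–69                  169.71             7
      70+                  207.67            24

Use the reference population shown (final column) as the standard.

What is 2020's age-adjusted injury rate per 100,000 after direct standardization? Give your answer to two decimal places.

220.83

Standard weights: 0.37, 0.10, 0.22, 0.07, 0.24.
Standardized rate: 0.3700×211.08 + 0.1000×237.81 + 0.2200×260.12 + 0.0700×169.71 + 0.2400×207.67 = 220.8275 per 100,000.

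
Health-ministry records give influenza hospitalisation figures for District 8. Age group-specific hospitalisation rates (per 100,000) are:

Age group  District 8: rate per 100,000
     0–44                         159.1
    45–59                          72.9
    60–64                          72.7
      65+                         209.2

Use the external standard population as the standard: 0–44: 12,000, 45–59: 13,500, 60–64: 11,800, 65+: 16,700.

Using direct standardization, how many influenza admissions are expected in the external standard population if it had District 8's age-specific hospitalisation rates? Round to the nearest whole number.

72

Expected influenza admissions = Σ (standard pop × age-specific rate ÷ 100,000)
= 12,000×159.1/100,000 + 13,500×72.9/100,000 + 11,800×72.7/100,000 + 16,700×209.2/100,000
= 19.09 + 9.84 + 8.58 + 34.94 = 72.45.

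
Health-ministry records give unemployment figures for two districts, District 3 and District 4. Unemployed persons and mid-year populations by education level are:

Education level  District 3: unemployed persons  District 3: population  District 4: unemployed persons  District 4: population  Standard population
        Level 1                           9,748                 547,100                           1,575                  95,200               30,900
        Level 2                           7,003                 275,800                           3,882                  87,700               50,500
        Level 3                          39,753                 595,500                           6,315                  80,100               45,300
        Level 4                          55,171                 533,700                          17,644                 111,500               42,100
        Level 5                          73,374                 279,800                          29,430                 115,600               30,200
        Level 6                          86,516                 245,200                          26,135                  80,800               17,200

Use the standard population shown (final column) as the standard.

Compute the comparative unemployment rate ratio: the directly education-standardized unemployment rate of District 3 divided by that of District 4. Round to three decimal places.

Education-specific rates per 1,000 for District 3: 17.818, 25.392, 66.756, 103.375, 262.237, 352.838.
For District 4: 16.544, 44.265, 78.839, 158.242, 254.585, 323.453.
Standard total = 216,200; weights = 0.1429, 0.2336, 0.2095, 0.1947, 0.1397, 0.0796.
District 3: 0.1429×17.818 + 0.2336×25.392 + 0.2095×66.756 + 0.1947×103.375 + 0.1397×262.237 + 0.0796×352.838 = 107.2957 per 1,000.
District 4: 0.1429×16.544 + 0.2336×44.265 + 0.2095×78.839 + 0.1947×158.242 + 0.1397×254.585 + 0.0796×323.453 = 121.3313 per 1,000.
Ratio = 107.2957 ÷ 121.3313 = 0.88432.

0.884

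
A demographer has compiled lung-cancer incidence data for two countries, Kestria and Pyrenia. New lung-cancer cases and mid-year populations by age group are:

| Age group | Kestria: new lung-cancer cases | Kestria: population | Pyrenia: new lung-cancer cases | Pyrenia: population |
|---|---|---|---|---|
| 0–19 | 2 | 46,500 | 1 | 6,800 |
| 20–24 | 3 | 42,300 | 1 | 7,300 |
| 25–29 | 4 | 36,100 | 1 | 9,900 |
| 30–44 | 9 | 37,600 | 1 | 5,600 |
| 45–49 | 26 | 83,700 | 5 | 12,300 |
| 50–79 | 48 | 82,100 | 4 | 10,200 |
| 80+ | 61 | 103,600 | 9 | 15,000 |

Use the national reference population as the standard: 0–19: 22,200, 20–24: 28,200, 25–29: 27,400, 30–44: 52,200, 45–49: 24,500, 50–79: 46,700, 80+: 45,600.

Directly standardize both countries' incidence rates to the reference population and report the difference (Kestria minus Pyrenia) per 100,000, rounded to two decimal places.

Age-specific rates per 100,000 for Kestria: 4.30, 7.09, 11.08, 23.94, 31.06, 58.47, 58.88.
For Pyrenia: 14.71, 13.70, 10.10, 17.86, 40.65, 39.22, 60.00.
Standard total = 246,800; weights = 0.0900, 0.1143, 0.1110, 0.2115, 0.0993, 0.1892, 0.1848.
Kestria: 0.0900×4.30 + 0.1143×7.09 + 0.1110×11.08 + 0.2115×23.94 + 0.0993×31.06 + 0.1892×58.47 + 0.1848×58.88 = 32.5157 per 100,000.
Pyrenia: 0.0900×14.71 + 0.1143×13.70 + 0.1110×10.10 + 0.2115×17.86 + 0.0993×40.65 + 0.1892×39.22 + 0.1848×60.00 = 30.3282 per 100,000.
Difference = 32.5157 − 30.3282 = 2.1875.

2.19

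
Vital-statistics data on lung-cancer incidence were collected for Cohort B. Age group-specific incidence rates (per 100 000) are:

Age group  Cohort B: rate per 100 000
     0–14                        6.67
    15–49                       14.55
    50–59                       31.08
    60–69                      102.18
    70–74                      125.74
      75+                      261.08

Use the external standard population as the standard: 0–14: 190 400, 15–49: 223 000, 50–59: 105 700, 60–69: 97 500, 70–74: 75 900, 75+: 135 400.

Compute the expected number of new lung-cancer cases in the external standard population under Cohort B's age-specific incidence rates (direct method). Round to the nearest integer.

Expected new lung-cancer cases = Σ (standard pop × age-specific rate ÷ 100 000)
= 190 400×6.67/100 000 + 223 000×14.55/100 000 + 105 700×31.08/100 000 + 97 500×102.18/100 000 + 75 900×125.74/100 000 + 135 400×261.08/100 000
= 12.70 + 32.45 + 32.85 + 99.63 + 95.44 + 353.50 = 626.56.

627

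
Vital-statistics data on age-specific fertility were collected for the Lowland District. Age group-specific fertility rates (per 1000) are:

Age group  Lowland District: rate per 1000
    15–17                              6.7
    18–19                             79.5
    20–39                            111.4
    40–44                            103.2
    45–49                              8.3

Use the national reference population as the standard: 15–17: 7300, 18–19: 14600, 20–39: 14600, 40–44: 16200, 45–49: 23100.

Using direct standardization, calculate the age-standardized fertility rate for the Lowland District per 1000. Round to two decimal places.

62.00

Standard total = 75800; weights = 0.0963, 0.1926, 0.1926, 0.2137, 0.3047.
Standardized rate: 0.0963×6.7 + 0.1926×79.5 + 0.1926×111.4 + 0.2137×103.2 + 0.3047×8.3 = 62.0003 per 1000.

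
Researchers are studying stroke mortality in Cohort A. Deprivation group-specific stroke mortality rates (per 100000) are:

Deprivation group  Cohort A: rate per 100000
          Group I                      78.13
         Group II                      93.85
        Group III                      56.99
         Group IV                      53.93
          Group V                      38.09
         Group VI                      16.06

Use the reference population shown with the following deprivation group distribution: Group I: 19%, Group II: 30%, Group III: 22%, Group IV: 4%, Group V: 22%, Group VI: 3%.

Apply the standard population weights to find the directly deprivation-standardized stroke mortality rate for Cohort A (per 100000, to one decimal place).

66.6

Standard weights: 0.19, 0.30, 0.22, 0.04, 0.22, 0.03.
Standardized rate: 0.1900×78.13 + 0.3000×93.85 + 0.2200×56.99 + 0.0400×53.93 + 0.2200×38.09 + 0.0300×16.06 = 66.5563 per 100000.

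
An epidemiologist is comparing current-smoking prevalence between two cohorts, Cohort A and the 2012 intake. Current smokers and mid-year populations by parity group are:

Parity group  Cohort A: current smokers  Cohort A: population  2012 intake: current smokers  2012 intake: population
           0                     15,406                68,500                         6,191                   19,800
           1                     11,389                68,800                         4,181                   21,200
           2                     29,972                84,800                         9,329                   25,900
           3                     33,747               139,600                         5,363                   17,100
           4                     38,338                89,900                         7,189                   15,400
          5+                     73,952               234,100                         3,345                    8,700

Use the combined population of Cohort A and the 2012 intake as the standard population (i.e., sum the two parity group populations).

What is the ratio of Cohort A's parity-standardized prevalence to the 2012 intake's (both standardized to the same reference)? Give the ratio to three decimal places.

0.843

Parity-specific rates per 1,000 for Cohort A: 224.905, 165.538, 353.443, 241.741, 426.452, 315.899.
For the 2012 intake: 312.677, 197.217, 360.193, 313.626, 466.818, 384.483.
Combined standard total = 793,800; weights = 0.1112, 0.1134, 0.1395, 0.1974, 0.1327, 0.3059.
Cohort A: 0.1112×224.905 + 0.1134×165.538 + 0.1395×353.443 + 0.1974×241.741 + 0.1327×426.452 + 0.3059×315.899 = 293.9911 per 1,000.
The 2012 intake: 0.1112×312.677 + 0.1134×197.217 + 0.1395×360.193 + 0.1974×313.626 + 0.1327×466.818 + 0.3059×384.483 = 348.8105 per 1,000.
Ratio = 293.9911 ÷ 348.8105 = 0.84284.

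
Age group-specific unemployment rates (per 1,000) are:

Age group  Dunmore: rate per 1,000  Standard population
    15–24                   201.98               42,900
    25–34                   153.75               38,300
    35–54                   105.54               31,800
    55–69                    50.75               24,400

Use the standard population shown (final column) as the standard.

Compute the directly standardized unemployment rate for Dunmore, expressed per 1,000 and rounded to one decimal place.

139.4

Standard total = 137,400; weights = 0.3122, 0.2787, 0.2314, 0.1776.
Standardized rate: 0.3122×201.98 + 0.2787×153.75 + 0.2314×105.54 + 0.1776×50.75 = 139.3598 per 1,000.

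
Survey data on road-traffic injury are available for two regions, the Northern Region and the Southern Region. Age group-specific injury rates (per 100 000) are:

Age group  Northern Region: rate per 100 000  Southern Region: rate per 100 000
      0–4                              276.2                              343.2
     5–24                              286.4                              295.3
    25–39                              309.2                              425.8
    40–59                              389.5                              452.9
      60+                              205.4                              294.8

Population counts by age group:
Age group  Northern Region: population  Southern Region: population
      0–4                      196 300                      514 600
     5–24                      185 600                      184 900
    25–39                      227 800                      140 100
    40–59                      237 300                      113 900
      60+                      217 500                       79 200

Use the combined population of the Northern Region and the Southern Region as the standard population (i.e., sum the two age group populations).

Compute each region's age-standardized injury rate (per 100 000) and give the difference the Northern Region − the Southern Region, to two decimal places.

-68.00

Combined standard total = 2 097 200; weights = 0.3390, 0.1767, 0.1754, 0.1675, 0.1415.
The Northern Region: 0.3390×276.2 + 0.1767×286.4 + 0.1754×309.2 + 0.1675×389.5 + 0.1415×205.4 = 292.7480 per 100 000.
The Southern Region: 0.3390×343.2 + 0.1767×295.3 + 0.1754×425.8 + 0.1675×452.9 + 0.1415×294.8 = 360.7510 per 100 000.
Difference = 292.7480 − 360.7510 = -68.0030.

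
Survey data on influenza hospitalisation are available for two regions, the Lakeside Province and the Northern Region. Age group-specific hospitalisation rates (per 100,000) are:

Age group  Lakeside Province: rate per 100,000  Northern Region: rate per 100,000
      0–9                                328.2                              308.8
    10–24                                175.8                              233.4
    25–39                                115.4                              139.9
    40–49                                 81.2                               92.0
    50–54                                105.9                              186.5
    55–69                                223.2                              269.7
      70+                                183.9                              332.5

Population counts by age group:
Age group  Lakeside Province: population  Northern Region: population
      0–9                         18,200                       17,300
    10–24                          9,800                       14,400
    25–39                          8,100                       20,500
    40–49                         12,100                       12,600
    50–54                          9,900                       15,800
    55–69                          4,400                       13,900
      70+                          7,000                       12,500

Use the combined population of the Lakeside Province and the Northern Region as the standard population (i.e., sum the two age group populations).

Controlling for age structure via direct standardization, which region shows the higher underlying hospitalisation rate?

Northern Region

Combined standard total = 176,500; weights = 0.2011, 0.1371, 0.1620, 0.1399, 0.1456, 0.1037, 0.1105.
The Lakeside Province: 0.2011×328.2 + 0.1371×175.8 + 0.1620×115.4 + 0.1399×81.2 + 0.1456×105.9 + 0.1037×223.2 + 0.1105×183.9 = 179.0582 per 100,000.
The Northern Region: 0.2011×308.8 + 0.1371×233.4 + 0.1620×139.9 + 0.1399×92.0 + 0.1456×186.5 + 0.1037×269.7 + 0.1105×332.5 = 221.5101 per 100,000.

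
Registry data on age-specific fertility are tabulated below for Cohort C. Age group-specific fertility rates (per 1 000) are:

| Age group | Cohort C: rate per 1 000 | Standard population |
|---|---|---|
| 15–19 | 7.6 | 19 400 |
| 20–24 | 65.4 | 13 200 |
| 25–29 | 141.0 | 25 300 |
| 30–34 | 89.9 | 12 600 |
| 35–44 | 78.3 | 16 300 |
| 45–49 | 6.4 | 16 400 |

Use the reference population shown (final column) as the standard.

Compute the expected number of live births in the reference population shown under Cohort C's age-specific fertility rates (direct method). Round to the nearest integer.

7092

Expected live births = Σ (standard pop × age-specific rate ÷ 1 000)
= 19 400×7.6/1 000 + 13 200×65.4/1 000 + 25 300×141.0/1 000 + 12 600×89.9/1 000 + 16 300×78.3/1 000 + 16 400×6.4/1 000
= 147.44 + 863.28 + 3567.30 + 1132.74 + 1276.29 + 104.96 = 7092.01.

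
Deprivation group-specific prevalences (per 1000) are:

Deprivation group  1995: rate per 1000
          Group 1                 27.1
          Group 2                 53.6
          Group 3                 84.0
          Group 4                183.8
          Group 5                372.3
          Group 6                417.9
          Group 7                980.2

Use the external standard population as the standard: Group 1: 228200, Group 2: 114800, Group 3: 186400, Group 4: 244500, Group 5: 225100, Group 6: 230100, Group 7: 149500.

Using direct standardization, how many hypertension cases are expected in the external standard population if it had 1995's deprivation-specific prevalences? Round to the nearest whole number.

399438

Expected hypertension cases = Σ (standard pop × deprivation-specific rate ÷ 1000)
= 228200×27.1/1000 + 114800×53.6/1000 + 186400×84.0/1000 + 244500×183.8/1000 + 225100×372.3/1000 + 230100×417.9/1000 + 149500×980.2/1000
= 6184.22 + 6153.28 + 15657.60 + 44939.10 + 83804.73 + 96158.79 + 146539.90 = 399437.62.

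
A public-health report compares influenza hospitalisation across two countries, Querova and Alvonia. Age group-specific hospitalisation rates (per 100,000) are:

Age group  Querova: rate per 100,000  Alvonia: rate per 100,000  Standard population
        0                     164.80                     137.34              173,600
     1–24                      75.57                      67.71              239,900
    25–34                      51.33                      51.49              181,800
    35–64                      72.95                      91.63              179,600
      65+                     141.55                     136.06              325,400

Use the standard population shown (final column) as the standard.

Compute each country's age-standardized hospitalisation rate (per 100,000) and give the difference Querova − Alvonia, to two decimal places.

4.59

Standard total = 1,100,300; weights = 0.1578, 0.2180, 0.1652, 0.1632, 0.2957.
Querova: 0.1578×164.80 + 0.2180×75.57 + 0.1652×51.33 + 0.1632×72.95 + 0.2957×141.55 = 104.7283 per 100,000.
Alvonia: 0.1578×137.34 + 0.2180×67.71 + 0.1652×51.49 + 0.1632×91.63 + 0.2957×136.06 = 100.1340 per 100,000.
Difference = 104.7283 − 100.1340 = 4.5943.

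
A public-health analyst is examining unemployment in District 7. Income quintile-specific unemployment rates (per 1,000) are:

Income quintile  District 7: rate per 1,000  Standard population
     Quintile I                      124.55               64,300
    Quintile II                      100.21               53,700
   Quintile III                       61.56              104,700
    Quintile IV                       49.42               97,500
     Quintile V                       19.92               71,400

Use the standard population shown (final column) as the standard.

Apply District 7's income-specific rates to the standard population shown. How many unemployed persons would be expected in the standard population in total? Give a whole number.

Expected unemployed persons = Σ (standard pop × income-specific rate ÷ 1,000)
= 64,300×124.55/1,000 + 53,700×100.21/1,000 + 104,700×61.56/1,000 + 97,500×49.42/1,000 + 71,400×19.92/1,000
= 8008.56 + 5381.28 + 6445.33 + 4818.45 + 1422.29 = 26075.91.

26076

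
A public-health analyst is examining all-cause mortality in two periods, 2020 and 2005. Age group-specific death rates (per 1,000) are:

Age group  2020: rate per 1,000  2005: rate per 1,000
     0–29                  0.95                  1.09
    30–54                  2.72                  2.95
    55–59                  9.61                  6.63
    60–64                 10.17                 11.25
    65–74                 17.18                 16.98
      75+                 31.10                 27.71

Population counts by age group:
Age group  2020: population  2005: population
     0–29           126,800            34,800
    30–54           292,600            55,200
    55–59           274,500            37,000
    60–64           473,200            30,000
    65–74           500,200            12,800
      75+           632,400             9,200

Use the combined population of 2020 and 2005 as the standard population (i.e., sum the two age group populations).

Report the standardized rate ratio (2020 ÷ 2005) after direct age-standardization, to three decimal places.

Combined standard total = 2,478,700; weights = 0.0652, 0.1403, 0.1257, 0.2030, 0.2070, 0.2588.
2020: 0.0652×0.95 + 0.1403×2.72 + 0.1257×9.61 + 0.2030×10.17 + 0.2070×17.18 + 0.2588×31.10 = 15.3216 per 1,000.
2005: 0.0652×1.09 + 0.1403×2.95 + 0.1257×6.63 + 0.2030×11.25 + 0.2070×16.98 + 0.2588×27.71 = 14.2889 per 1,000.
Ratio = 15.3216 ÷ 14.2889 = 1.07227.

1.072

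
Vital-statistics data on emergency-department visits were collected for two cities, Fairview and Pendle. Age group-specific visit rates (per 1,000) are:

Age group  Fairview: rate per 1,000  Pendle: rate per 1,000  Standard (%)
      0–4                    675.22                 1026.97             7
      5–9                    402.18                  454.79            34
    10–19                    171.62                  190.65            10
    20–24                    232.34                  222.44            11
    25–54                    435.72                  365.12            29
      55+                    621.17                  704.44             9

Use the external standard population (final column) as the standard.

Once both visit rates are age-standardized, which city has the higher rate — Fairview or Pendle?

Standard weights: 0.07, 0.34, 0.10, 0.11, 0.29, 0.09.
Fairview: 0.0700×675.22 + 0.3400×402.18 + 0.1000×171.62 + 0.1100×232.34 + 0.2900×435.72 + 0.0900×621.17 = 408.9901 per 1,000.
Pendle: 0.0700×1026.97 + 0.3400×454.79 + 0.1000×190.65 + 0.1100×222.44 + 0.2900×365.12 + 0.0900×704.44 = 439.3343 per 1,000.

Pendle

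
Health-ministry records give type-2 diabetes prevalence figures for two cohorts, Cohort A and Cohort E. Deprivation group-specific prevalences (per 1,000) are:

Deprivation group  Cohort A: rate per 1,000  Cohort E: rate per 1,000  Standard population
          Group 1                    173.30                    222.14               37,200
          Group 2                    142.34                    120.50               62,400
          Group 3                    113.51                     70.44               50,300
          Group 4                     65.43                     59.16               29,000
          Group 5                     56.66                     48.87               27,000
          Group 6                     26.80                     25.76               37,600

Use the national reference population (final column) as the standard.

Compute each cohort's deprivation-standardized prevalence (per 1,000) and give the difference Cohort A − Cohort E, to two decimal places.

8.80

Standard total = 243,500; weights = 0.1528, 0.2563, 0.2066, 0.1191, 0.1109, 0.1544.
Cohort A: 0.1528×173.30 + 0.2563×142.34 + 0.2066×113.51 + 0.1191×65.43 + 0.1109×56.66 + 0.1544×26.80 = 104.6131 per 1,000.
Cohort E: 0.1528×222.14 + 0.2563×120.50 + 0.2066×70.44 + 0.1191×59.16 + 0.1109×48.87 + 0.1544×25.76 = 95.8096 per 1,000.
Difference = 104.6131 − 95.8096 = 8.8035.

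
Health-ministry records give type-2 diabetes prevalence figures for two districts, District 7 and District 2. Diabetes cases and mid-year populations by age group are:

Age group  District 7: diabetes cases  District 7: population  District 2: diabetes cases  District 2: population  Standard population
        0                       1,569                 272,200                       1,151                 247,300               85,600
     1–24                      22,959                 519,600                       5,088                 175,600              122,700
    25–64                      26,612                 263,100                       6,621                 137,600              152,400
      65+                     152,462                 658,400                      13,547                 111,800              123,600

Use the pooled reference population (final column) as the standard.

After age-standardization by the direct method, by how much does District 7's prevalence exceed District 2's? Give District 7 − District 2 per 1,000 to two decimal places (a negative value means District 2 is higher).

Age-specific rates per 1,000 for District 7: 5.764, 44.186, 101.148, 231.564.
For District 2: 4.654, 28.975, 48.118, 121.172.
Standard total = 484,300; weights = 0.1767, 0.2534, 0.3147, 0.2552.
District 7: 0.1767×5.764 + 0.2534×44.186 + 0.3147×101.148 + 0.2552×231.564 = 103.1413 per 1,000.
District 2: 0.1767×4.654 + 0.2534×28.975 + 0.3147×48.118 + 0.2552×121.172 = 54.2300 per 1,000.
Difference = 103.1413 − 54.2300 = 48.9112.

48.91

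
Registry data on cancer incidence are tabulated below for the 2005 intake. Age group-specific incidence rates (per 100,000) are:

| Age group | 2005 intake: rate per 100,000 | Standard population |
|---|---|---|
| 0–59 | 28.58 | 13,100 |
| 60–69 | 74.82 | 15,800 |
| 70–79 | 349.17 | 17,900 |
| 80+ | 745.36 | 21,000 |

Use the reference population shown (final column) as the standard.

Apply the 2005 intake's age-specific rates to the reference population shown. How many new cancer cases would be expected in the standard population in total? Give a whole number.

235

Expected new cancer cases = Σ (standard pop × age-specific rate ÷ 100,000)
= 13,100×28.58/100,000 + 15,800×74.82/100,000 + 17,900×349.17/100,000 + 21,000×745.36/100,000
= 3.74 + 11.82 + 62.50 + 156.53 = 234.59.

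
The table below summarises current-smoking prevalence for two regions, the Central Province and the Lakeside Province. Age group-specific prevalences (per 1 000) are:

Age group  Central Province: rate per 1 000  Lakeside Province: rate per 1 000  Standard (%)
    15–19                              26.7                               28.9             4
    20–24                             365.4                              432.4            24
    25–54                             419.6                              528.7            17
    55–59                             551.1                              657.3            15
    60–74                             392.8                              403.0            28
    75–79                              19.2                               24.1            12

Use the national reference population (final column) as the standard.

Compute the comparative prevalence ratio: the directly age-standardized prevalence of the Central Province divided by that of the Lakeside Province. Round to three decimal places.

Standard weights: 0.04, 0.24, 0.17, 0.15, 0.28, 0.12.
The Central Province: 0.0400×26.7 + 0.2400×365.4 + 0.1700×419.6 + 0.1500×551.1 + 0.2800×392.8 + 0.1200×19.2 = 355.0490 per 1 000.
The Lakeside Province: 0.0400×28.9 + 0.2400×432.4 + 0.1700×528.7 + 0.1500×657.3 + 0.2800×403.0 + 0.1200×24.1 = 409.1380 per 1 000.
Ratio = 355.0490 ÷ 409.1380 = 0.86780.

0.868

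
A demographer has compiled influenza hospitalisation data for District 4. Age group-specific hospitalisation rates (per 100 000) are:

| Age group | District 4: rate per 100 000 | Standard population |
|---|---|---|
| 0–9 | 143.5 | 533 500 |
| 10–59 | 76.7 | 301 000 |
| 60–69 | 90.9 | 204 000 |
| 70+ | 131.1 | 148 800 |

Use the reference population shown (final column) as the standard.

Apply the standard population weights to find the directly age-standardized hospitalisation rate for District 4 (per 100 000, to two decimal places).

115.97

Standard total = 1 187 300; weights = 0.4493, 0.2535, 0.1718, 0.1253.
Standardized rate: 0.4493×143.5 + 0.2535×76.7 + 0.1718×90.9 + 0.1253×131.1 = 115.9734 per 100 000.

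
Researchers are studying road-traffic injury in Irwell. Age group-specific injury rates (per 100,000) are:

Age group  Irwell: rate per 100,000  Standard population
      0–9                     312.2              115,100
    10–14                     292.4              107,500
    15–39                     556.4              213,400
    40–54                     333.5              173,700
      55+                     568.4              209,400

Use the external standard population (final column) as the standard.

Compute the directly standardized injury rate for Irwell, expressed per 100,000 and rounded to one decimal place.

Standard total = 819,100; weights = 0.1405, 0.1312, 0.2605, 0.2121, 0.2556.
Standardized rate: 0.1405×312.2 + 0.1312×292.4 + 0.2605×556.4 + 0.2121×333.5 + 0.2556×568.4 = 443.2363 per 100,000.

443.2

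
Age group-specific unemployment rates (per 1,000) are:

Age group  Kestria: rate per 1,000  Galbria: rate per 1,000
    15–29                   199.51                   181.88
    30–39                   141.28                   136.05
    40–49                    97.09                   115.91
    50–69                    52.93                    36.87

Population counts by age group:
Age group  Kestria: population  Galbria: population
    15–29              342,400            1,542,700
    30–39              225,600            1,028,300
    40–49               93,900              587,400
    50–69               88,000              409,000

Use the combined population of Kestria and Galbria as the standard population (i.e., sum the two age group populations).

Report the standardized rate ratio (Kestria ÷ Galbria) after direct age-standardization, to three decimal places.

Combined standard total = 4,317,300; weights = 0.4366, 0.2904, 0.1578, 0.1151.
Kestria: 0.4366×199.51 + 0.2904×141.28 + 0.1578×97.09 + 0.1151×52.93 = 149.5613 per 1,000.
Galbria: 0.4366×181.88 + 0.2904×136.05 + 0.1578×115.91 + 0.1151×36.87 = 141.4655 per 1,000.
Ratio = 149.5613 ÷ 141.4655 = 1.05723.

1.057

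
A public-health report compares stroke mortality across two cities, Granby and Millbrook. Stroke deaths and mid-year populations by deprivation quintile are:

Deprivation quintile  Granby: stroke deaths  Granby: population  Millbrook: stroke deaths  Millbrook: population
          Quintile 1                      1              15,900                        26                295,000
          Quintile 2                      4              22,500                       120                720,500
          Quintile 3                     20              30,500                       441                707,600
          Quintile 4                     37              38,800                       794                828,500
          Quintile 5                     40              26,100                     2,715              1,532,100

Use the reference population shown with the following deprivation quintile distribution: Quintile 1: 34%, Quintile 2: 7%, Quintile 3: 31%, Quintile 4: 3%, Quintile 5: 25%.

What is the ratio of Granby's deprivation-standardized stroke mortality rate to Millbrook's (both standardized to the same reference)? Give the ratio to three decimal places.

Deprivation-specific rates per 100,000 for Granby: 6.29, 17.78, 65.57, 95.36, 153.26.
For Millbrook: 8.81, 16.66, 62.32, 95.84, 177.21.
Standard weights: 0.34, 0.07, 0.31, 0.03, 0.25.
Granby: 0.3400×6.29 + 0.0700×17.78 + 0.3100×65.57 + 0.0300×95.36 + 0.2500×153.26 = 64.8857 per 100,000.
Millbrook: 0.3400×8.81 + 0.0700×16.66 + 0.3100×62.32 + 0.0300×95.84 + 0.2500×177.21 = 70.6597 per 100,000.
Ratio = 64.8857 ÷ 70.6597 = 0.91828.

0.918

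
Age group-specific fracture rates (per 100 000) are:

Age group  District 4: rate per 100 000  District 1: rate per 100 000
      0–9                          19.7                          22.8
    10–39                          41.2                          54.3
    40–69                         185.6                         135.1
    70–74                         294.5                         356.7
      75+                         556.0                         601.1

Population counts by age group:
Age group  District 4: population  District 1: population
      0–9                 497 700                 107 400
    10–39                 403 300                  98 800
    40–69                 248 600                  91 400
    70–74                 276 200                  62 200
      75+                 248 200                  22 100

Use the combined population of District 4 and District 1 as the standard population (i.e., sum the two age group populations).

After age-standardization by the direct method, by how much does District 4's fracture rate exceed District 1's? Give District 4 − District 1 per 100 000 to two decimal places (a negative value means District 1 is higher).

Combined standard total = 2 055 900; weights = 0.2943, 0.2442, 0.1654, 0.1646, 0.1315.
District 4: 0.2943×19.7 + 0.2442×41.2 + 0.1654×185.6 + 0.1646×294.5 + 0.1315×556.0 = 168.1291 per 100 000.
District 1: 0.2943×22.8 + 0.2442×54.3 + 0.1654×135.1 + 0.1646×356.7 + 0.1315×601.1 = 180.0569 per 100 000.
Difference = 168.1291 − 180.0569 = -11.9278.

-11.93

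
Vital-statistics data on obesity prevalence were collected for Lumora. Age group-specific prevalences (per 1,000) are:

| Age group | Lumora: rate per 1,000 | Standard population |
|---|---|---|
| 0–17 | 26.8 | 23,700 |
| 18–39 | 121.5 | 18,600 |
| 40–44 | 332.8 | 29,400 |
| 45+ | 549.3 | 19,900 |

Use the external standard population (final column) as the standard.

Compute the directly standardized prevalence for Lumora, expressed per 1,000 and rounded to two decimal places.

257.76

Standard total = 91,600; weights = 0.2587, 0.2031, 0.3210, 0.2172.
Standardized rate: 0.2587×26.8 + 0.2031×121.5 + 0.3210×332.8 + 0.2172×549.3 = 257.7560 per 1,000.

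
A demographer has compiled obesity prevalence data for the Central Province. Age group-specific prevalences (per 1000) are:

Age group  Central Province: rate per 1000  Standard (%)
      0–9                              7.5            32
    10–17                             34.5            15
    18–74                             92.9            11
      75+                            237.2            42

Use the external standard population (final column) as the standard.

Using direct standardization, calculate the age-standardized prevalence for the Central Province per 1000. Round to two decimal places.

Standard weights: 0.32, 0.15, 0.11, 0.42.
Standardized rate: 0.3200×7.5 + 0.1500×34.5 + 0.1100×92.9 + 0.4200×237.2 = 117.4180 per 1000.

117.42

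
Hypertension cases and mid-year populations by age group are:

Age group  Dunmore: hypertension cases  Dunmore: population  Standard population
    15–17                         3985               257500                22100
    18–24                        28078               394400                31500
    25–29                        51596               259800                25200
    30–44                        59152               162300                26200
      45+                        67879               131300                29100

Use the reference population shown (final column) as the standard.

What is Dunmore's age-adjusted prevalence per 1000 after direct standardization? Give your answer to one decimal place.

Age-specific rates per 1000 for Dunmore: 15.476, 71.192, 198.599, 364.461, 516.976.
Standard total = 134100; weights = 0.1648, 0.2349, 0.1879, 0.1954, 0.2170.
Standardized rate: 0.1648×15.476 + 0.2349×71.192 + 0.1879×198.599 + 0.1954×364.461 + 0.2170×516.976 = 239.9861 per 1000.

240.0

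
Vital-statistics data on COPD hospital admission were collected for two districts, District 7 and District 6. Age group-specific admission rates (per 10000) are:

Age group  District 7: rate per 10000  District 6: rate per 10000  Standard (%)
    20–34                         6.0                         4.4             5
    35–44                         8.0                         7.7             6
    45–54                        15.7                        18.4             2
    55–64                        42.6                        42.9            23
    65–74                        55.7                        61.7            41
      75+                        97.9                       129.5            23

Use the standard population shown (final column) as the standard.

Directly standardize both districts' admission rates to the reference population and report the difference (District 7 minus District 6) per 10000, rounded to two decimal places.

-9.75

Standard weights: 0.05, 0.06, 0.02, 0.23, 0.41, 0.23.
District 7: 0.0500×6.0 + 0.0600×8.0 + 0.0200×15.7 + 0.2300×42.6 + 0.4100×55.7 + 0.2300×97.9 = 56.2460 per 10000.
District 6: 0.0500×4.4 + 0.0600×7.7 + 0.0200×18.4 + 0.2300×42.9 + 0.4100×61.7 + 0.2300×129.5 = 65.9990 per 10000.
Difference = 56.2460 − 65.9990 = -9.7530.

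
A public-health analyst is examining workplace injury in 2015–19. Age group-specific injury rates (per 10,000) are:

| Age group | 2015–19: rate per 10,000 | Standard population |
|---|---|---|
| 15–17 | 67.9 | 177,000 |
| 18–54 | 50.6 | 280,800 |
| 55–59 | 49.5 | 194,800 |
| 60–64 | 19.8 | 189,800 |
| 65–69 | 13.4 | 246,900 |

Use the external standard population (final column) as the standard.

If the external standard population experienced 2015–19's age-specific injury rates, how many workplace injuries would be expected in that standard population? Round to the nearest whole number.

Expected workplace injuries = Σ (standard pop × age-specific rate ÷ 10,000)
= 177,000×67.9/10,000 + 280,800×50.6/10,000 + 194,800×49.5/10,000 + 189,800×19.8/10,000 + 246,900×13.4/10,000
= 1201.83 + 1420.85 + 964.26 + 375.80 + 330.85 = 4293.59.

4294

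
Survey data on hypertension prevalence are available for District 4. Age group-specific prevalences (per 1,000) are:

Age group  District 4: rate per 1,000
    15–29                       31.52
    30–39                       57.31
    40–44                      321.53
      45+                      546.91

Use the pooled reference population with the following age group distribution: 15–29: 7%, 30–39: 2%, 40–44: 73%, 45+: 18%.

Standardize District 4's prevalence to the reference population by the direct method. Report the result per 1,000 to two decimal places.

Standard weights: 0.07, 0.02, 0.73, 0.18.
Standardized rate: 0.0700×31.52 + 0.0200×57.31 + 0.7300×321.53 + 0.1800×546.91 = 336.5133 per 1,000.

336.51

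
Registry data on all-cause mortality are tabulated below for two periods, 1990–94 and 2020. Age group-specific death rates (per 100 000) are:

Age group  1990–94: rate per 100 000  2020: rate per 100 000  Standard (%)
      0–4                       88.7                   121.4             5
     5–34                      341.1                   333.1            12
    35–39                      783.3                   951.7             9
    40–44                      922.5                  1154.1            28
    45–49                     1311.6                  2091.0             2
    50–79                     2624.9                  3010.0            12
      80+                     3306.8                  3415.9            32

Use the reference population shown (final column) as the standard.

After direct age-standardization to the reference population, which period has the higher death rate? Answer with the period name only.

2020

Standard weights: 0.05, 0.12, 0.09, 0.28, 0.02, 0.12, 0.32.
1990–94: 0.0500×88.7 + 0.1200×341.1 + 0.0900×783.3 + 0.2800×922.5 + 0.0200×1311.6 + 0.1200×2624.9 + 0.3200×3306.8 = 1773.5600 per 100 000.
2020: 0.0500×121.4 + 0.1200×333.1 + 0.0900×951.7 + 0.2800×1154.1 + 0.0200×2091.0 + 0.1200×3010.0 + 0.3200×3415.9 = 1950.9510 per 100 000.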